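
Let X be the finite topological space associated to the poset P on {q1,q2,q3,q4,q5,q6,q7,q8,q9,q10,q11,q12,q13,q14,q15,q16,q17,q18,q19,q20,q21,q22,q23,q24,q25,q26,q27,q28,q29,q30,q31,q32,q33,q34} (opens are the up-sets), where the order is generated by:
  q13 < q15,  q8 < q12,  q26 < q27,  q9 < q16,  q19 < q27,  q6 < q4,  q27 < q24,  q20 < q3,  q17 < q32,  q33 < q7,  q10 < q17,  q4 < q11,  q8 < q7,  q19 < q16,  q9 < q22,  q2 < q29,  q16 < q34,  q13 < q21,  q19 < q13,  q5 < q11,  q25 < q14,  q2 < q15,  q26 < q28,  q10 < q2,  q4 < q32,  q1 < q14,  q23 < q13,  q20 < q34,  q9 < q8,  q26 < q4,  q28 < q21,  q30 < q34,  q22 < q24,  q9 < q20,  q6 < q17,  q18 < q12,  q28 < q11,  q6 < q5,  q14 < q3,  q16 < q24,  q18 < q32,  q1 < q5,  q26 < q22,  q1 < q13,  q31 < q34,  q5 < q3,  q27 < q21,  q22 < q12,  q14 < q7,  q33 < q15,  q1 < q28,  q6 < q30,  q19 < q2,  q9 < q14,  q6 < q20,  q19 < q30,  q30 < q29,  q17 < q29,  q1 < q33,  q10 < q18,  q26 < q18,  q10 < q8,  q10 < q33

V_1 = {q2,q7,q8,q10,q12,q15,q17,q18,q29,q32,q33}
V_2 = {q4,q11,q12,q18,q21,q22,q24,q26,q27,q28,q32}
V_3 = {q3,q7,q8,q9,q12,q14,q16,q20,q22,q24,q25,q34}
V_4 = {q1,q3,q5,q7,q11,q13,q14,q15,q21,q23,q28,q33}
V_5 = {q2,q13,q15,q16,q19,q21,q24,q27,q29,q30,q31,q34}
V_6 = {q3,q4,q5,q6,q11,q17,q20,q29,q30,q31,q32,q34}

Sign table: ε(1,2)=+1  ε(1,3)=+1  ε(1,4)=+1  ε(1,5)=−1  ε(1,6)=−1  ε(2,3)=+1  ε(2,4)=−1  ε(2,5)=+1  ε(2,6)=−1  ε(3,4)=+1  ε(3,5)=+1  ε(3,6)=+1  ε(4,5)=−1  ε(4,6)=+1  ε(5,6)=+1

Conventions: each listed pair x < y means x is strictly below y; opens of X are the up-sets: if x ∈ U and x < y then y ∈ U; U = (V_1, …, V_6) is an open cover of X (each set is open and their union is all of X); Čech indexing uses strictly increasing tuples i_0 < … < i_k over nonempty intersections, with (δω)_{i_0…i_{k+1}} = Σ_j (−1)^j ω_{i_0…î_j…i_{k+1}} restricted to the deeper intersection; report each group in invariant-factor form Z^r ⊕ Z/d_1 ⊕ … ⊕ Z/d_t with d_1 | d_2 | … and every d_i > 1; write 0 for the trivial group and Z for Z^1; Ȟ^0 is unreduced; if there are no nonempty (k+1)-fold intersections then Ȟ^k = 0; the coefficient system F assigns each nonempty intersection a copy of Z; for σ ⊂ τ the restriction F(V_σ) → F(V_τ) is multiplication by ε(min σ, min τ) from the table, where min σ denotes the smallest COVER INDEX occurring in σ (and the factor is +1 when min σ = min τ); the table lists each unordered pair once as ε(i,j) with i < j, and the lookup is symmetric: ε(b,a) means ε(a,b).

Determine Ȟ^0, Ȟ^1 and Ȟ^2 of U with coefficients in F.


Ȟ^0(U;F) ≅ 0; Ȟ^1(U;F) ≅ Z/2; Ȟ^2(U;F) ≅ Z

cover nerve:
  V12={q12,q18,q32} V13={q7,q8,q12} V14={q7,q15,q33} V15={q2,q15,q29} V16={q17,q29,q32} V23={q12,q22,q24} V24={q11,q21,q28} V25={q21,q24,q27} V26={q4,q11,q32} V34={q3,q7,q14} V35={q16,q24,q34} V36={q3,q20,q34} V45={q13,q15,q21} V46={q3,q5,q11} V56={q29,q30,q31,q34}
  V123={q12} V126={q32} V134={q7} V145={q15} V156={q29} V235={q24} V245={q21} V246={q11} V346={q3} V356={q34}
C dims 6,15,10; δ0: rk 6, SNF 1^5·2; δ1: rk 9, SNF 1^9
Ȟ^0: (6−6)−0=0 ⇒ 0
Ȟ^1: (15−9)−6=0 plus torsion [2] ⇒ Z/2
Ȟ^2: (10−0)−9=1 ⇒ Z


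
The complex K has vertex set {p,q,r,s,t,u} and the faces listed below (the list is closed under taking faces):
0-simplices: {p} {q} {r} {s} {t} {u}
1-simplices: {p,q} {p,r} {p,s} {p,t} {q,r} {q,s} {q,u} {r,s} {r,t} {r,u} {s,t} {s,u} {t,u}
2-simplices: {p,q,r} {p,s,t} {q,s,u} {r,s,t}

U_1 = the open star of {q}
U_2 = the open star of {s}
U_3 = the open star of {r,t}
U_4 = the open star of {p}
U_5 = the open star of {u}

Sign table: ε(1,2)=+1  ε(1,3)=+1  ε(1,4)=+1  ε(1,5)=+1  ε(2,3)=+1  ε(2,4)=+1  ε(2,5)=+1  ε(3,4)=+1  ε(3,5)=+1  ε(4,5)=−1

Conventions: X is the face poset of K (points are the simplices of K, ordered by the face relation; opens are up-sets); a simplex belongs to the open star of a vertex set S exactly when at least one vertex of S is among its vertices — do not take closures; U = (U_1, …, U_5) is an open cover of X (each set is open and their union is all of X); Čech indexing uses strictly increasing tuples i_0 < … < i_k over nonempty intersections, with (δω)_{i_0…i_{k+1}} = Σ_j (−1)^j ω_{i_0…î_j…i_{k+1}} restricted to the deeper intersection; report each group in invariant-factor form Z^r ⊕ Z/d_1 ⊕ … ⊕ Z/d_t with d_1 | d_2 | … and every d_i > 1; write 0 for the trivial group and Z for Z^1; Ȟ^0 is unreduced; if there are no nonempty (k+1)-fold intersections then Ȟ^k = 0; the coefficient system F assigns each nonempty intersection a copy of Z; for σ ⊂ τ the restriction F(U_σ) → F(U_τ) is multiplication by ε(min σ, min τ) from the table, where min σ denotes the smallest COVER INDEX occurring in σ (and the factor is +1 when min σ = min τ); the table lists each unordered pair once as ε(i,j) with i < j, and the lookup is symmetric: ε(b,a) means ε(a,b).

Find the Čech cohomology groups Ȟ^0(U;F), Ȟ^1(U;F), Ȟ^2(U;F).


Ȟ^0(U;F) ≅ Z; Ȟ^1(U;F) ≅ Z^2; Ȟ^2(U;F) ≅ 0

nonempty intersections:
  U1={{q},{p,q},{q,r},{q,s},{q,u},{p,q,r},{q,s,u}} U2={{s},{p,s},{q,s},{r,s},{s,t},{s,u},{p,s,t},{q,s,u},{r,s,t}} U3={{r},{t},{p,r},{p,t},{q,r},{r,s},{r,t},{r,u},{s,t},{t,u},{p,q,r},{p,s,t},{r,s,t}} U4={{p},{p,q},{p,r},{p,s},{p,t},{p,q,r},{p,s,t}} U5={{u},{q,u},{r,u},{s,u},{t,u},{q,s,u}}
  U12={{q,s},{q,s,u}} U13={{q,r},{p,q,r}} U14={{p,q},{p,q,r}} U15={{q,u},{q,s,u}} U23={{r,s},{s,t},{p,s,t},{r,s,t}} U24={{p,s},{p,s,t}} U25={{s,u},{q,s,u}} U34={{p,r},{p,t},{p,q,r},{p,s,t}} U35={{r,u},{t,u}}
  U125={{q,s,u}} U134={{p,q,r}} U234={{p,s,t}}
C dims 5,9,3; δ0: rk 4, SNF 1^4; δ1: rk 3, SNF 1^3
Ȟ^0: (5−4)−0=1 ⇒ Z
Ȟ^1: (9−3)−4=2 ⇒ Z^2
Ȟ^2: (3−0)−3=0 ⇒ 0


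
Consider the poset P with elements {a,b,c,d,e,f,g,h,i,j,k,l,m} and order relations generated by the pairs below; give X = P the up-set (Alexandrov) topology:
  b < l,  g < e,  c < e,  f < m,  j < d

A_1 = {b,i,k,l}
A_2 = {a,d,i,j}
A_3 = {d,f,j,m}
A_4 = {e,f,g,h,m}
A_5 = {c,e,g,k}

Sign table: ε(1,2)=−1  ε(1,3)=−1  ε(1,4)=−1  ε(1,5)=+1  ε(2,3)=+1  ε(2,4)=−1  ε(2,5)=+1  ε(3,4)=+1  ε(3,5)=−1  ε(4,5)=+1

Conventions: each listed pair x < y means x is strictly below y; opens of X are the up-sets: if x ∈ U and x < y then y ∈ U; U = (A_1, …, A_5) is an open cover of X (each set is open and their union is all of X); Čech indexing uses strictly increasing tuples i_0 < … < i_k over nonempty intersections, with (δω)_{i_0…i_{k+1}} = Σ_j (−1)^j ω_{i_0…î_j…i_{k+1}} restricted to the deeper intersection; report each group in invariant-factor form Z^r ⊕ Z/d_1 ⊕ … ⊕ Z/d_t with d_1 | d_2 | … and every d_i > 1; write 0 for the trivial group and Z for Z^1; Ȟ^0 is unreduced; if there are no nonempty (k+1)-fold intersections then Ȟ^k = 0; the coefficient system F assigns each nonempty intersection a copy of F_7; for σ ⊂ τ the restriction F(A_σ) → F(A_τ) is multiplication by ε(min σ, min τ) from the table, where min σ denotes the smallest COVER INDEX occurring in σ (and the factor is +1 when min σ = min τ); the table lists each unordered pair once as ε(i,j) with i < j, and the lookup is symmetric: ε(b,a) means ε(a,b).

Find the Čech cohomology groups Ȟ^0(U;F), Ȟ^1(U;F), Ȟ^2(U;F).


nerve of the cover:
  A12={i} A15={k} A23={d,j} A34={f,m} A45={e,g}
C dims 5,5; δ0: rk_F7 5
Ȟ^0 = (5 − 5) − 0 = 0, so Ȟ^0 ≅ 0
Ȟ^1 = (5 − 0) − 5 = 0, so Ȟ^1 ≅ 0
Ȟ^2 = (0 − 0) − 0 = 0, so Ȟ^2 ≅ 0

Ȟ^0 ≅ 0,  Ȟ^1 ≅ 0,  Ȟ^2 ≅ 0


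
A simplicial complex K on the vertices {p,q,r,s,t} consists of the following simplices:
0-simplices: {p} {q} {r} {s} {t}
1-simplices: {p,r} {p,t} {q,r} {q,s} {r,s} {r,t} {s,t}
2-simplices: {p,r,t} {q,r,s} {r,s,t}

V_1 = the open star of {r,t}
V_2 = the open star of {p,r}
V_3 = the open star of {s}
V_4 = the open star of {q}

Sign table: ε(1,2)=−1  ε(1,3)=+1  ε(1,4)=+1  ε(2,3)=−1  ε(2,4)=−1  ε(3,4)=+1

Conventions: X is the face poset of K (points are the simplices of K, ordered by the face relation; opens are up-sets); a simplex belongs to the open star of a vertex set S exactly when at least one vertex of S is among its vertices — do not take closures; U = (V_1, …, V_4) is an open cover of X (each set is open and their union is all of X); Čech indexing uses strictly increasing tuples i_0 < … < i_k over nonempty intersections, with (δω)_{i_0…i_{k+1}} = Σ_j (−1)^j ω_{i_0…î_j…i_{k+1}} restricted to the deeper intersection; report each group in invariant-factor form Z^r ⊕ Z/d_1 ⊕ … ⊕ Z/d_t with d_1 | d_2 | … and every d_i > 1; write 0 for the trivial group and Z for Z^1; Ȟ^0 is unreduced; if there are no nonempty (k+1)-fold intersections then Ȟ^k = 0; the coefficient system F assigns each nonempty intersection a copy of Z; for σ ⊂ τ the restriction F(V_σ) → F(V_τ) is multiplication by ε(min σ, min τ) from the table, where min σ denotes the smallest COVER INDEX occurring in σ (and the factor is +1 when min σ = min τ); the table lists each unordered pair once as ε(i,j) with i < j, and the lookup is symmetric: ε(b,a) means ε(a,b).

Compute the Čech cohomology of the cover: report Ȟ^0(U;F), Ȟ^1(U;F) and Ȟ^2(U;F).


nonempty intersections:
  V1={{r},{t},{p,r},{p,t},{q,r},{r,s},{r,t},{s,t},{p,r,t},{q,r,s},{r,s,t}} V2={{p},{r},{p,r},{p,t},{q,r},{r,s},{r,t},{p,r,t},{q,r,s},{r,s,t}} V3={{s},{q,s},{r,s},{s,t},{q,r,s},{r,s,t}} V4={{q},{q,r},{q,s},{q,r,s}}
  V12={{r},{p,r},{p,t},{q,r},{r,s},{r,t},{p,r,t},{q,r,s},{r,s,t}} V13={{r,s},{s,t},{q,r,s},{r,s,t}} V14={{q,r},{q,r,s}} V23={{r,s},{q,r,s},{r,s,t}} V24={{q,r},{q,r,s}} V34={{q,s},{q,r,s}}
  V123={{r,s},{q,r,s},{r,s,t}} V124={{q,r},{q,r,s}} V134={{q,r,s}} V234={{q,r,s}}
  V1234={{q,r,s}}
C dims 4,6,4,1; δ0: rk 3, SNF 1^3; δ1: rk 3, SNF 1^3; δ2: rk 1, SNF 1^1
Ȟ^0: (4−3)−0=1 ⇒ Z
Ȟ^1: (6−3)−3=0 ⇒ 0
Ȟ^2: (4−1)−3=0 ⇒ 0

Ȟ^0 ≅ Z, Ȟ^1 ≅ 0 and Ȟ^2 ≅ 0


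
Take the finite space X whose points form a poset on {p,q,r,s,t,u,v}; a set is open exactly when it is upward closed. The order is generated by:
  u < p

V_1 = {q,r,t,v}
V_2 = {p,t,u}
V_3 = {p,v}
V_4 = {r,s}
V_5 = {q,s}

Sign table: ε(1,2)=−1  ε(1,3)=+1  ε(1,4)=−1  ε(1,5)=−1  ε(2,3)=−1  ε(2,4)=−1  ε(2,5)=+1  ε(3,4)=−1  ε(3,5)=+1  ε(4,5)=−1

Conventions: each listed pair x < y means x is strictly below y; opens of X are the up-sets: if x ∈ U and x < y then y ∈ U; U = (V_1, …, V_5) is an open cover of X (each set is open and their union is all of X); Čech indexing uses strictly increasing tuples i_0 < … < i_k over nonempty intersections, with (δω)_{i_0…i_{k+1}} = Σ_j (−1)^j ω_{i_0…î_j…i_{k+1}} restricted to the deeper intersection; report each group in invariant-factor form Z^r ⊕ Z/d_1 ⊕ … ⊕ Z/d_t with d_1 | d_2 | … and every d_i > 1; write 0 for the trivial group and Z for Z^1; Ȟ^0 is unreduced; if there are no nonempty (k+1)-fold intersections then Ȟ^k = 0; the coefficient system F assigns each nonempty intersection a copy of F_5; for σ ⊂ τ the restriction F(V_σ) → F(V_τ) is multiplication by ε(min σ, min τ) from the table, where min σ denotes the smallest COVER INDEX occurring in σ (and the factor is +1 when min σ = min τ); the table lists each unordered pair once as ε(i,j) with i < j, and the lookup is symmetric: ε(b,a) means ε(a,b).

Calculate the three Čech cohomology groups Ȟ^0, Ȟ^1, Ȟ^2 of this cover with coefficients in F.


Ȟ^0 ≅ 0, Ȟ^1 ≅ Z/5 and Ȟ^2 ≅ 0

cover nerve:
  V12={t} V13={v} V14={r} V15={q} V23={p} V45={s}
C dims 5,6; δ0: rk_F5 5
Ȟ^0: (5−5)−0=0 ⇒ 0
Ȟ^1: (6−0)−5=1 ⇒ Z/5
Ȟ^2: (0−0)−0=0 ⇒ 0


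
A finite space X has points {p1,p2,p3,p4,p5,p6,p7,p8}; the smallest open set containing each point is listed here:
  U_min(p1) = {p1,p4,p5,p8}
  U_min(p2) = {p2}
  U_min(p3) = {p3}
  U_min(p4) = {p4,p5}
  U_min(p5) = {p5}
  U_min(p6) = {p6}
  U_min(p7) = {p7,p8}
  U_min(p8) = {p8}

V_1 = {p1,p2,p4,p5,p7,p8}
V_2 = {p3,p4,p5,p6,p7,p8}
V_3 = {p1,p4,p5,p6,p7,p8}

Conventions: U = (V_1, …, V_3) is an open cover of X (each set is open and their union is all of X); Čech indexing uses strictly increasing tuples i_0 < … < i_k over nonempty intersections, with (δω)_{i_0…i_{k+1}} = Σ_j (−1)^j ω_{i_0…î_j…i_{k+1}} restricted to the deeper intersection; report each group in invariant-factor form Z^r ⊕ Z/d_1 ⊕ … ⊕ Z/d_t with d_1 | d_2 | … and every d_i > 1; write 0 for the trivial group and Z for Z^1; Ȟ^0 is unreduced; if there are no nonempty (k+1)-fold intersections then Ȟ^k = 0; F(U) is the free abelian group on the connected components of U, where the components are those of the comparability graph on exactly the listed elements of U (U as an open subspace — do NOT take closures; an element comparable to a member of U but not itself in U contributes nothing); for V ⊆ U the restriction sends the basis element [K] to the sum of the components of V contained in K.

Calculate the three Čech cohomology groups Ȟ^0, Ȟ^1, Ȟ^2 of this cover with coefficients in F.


nonempty intersections:
  V12={p4,p5,p7,p8} V13={p1,p4,p5,p7,p8} V23={p4,p5,p6,p7,p8}
  V123={p4,p5,p7,p8}
components per intersection:
  V1: {p1,p4,p5,p7,p8} {p2}
  V2: {p3} {p4,p5} {p6} {p7,p8}
  V3: {p1,p4,p5,p7,p8} {p6}
  V12: {p4,p5} {p7,p8}
  V13: {p1,p4,p5,p7,p8}
  V23: {p4,p5} {p6} {p7,p8}
  V123: {p4,p5} {p7,p8}
C dims 8,6,2; δ0: rk 4, SNF 1^4; δ1: rk 2, SNF 1^2
Ȟ^0: (8−4)−0=4 ⇒ Z^4
Ȟ^1: (6−2)−4=0 ⇒ 0
Ȟ^2: (2−0)−2=0 ⇒ 0

Ȟ^0(U;F) ≅ Z^4, Ȟ^1(U;F) ≅ 0 and Ȟ^2(U;F) ≅ 0


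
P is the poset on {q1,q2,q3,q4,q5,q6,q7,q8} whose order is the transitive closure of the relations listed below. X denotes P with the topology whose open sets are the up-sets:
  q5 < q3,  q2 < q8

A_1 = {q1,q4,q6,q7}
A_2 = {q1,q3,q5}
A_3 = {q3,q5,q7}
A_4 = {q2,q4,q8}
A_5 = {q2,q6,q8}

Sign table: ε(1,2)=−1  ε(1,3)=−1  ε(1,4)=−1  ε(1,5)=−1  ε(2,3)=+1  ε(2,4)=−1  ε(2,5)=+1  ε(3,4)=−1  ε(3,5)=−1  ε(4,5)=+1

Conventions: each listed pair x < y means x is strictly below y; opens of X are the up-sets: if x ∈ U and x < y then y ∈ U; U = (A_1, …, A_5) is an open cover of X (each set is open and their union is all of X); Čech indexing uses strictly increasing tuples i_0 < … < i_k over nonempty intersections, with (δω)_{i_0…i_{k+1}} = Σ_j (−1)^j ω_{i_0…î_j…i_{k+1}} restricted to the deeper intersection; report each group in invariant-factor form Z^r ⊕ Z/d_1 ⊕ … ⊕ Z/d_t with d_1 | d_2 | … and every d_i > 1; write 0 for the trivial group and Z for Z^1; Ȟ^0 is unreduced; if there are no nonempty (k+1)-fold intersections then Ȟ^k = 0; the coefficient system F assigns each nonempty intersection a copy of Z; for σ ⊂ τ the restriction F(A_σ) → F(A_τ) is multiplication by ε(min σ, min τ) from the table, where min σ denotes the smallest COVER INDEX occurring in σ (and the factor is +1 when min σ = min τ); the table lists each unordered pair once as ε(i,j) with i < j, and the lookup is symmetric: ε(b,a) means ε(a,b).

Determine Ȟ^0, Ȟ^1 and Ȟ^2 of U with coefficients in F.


Ȟ^0 ≅ Z, Ȟ^1 ≅ Z^2 and Ȟ^2 ≅ 0

nerve of the cover:
  A12={q1} A13={q7} A14={q4} A15={q6} A23={q3,q5} A45={q2,q8}
C dims 5,6; δ0: rk 4, SNF 1^4
Ȟ^0 = (5 − 4) − 0 = 1, so Ȟ^0 ≅ Z
Ȟ^1 = (6 − 0) − 4 = 2, so Ȟ^1 ≅ Z^2
Ȟ^2 = (0 − 0) − 0 = 0, so Ȟ^2 ≅ 0


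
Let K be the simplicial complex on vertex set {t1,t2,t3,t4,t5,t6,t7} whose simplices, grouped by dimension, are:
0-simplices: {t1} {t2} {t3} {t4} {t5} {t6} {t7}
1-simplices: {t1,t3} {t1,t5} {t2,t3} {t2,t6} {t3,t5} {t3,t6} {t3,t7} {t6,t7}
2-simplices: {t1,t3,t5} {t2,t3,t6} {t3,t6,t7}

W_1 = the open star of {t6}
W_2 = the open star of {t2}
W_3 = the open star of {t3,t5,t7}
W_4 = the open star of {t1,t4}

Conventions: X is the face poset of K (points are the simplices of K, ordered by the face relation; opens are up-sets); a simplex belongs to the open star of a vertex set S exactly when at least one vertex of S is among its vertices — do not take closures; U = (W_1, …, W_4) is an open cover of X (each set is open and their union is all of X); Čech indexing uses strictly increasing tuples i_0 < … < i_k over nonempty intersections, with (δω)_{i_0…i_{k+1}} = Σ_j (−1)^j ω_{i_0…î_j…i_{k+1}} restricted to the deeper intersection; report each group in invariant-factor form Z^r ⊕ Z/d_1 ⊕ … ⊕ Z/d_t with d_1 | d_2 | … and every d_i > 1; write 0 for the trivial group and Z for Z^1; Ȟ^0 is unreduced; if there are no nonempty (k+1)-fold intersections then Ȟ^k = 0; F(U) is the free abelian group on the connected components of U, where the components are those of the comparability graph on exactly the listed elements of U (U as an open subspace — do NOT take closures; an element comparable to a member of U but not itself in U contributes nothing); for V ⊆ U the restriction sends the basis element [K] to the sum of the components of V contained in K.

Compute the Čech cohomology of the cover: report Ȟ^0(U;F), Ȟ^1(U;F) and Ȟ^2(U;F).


nonempty intersections:
  W1={{t6},{t2,t6},{t3,t6},{t6,t7},{t2,t3,t6},{t3,t6,t7}} W2={{t2},{t2,t3},{t2,t6},{t2,t3,t6}} W3={{t3},{t5},{t7},{t1,t3},{t1,t5},{t2,t3},{t3,t5},{t3,t6},{t3,t7},{t6,t7},{t1,t3,t5},{t2,t3,t6},{t3,t6,t7}} W4={{t1},{t4},{t1,t3},{t1,t5},{t1,t3,t5}}
  W12={{t2,t6},{t2,t3,t6}} W13={{t3,t6},{t6,t7},{t2,t3,t6},{t3,t6,t7}} W23={{t2,t3},{t2,t3,t6}} W34={{t1,t3},{t1,t5},{t1,t3,t5}}
  W123={{t2,t3,t6}}
components per intersection:
  W1: {{t6},{t2,t6},{t3,t6},{t6,t7},{t2,t3,t6},{t3,t6,t7}}
  W2: {{t2},{t2,t3},{t2,t6},{t2,t3,t6}}
  W3: {{t3},{t5},{t7},{t1,t3},{t1,t5},{t2,t3},{t3,t5},{t3,t6},{t3,t7},{t6,t7},{t1,t3,t5},{t2,t3,t6},{t3,t6,t7}}
  W4: {{t1},{t1,t3},{t1,t5},{t1,t3,t5}} {{t4}}
  W12: {{t2,t6},{t2,t3,t6}}
  W13: {{t3,t6},{t6,t7},{t2,t3,t6},{t3,t6,t7}}
  W23: {{t2,t3},{t2,t3,t6}}
  W34: {{t1,t3},{t1,t5},{t1,t3,t5}}
  W123: {{t2,t3,t6}}
C dims 5,4,1; δ0: rk 3, SNF 1^3; δ1: rk 1, SNF 1^1
Ȟ^0: (5−3)−0=2 ⇒ Z^2
Ȟ^1: (4−1)−3=0 ⇒ 0
Ȟ^2: (1−0)−1=0 ⇒ 0

Ȟ^0 = Z^2, Ȟ^1 = 0, Ȟ^2 = 0


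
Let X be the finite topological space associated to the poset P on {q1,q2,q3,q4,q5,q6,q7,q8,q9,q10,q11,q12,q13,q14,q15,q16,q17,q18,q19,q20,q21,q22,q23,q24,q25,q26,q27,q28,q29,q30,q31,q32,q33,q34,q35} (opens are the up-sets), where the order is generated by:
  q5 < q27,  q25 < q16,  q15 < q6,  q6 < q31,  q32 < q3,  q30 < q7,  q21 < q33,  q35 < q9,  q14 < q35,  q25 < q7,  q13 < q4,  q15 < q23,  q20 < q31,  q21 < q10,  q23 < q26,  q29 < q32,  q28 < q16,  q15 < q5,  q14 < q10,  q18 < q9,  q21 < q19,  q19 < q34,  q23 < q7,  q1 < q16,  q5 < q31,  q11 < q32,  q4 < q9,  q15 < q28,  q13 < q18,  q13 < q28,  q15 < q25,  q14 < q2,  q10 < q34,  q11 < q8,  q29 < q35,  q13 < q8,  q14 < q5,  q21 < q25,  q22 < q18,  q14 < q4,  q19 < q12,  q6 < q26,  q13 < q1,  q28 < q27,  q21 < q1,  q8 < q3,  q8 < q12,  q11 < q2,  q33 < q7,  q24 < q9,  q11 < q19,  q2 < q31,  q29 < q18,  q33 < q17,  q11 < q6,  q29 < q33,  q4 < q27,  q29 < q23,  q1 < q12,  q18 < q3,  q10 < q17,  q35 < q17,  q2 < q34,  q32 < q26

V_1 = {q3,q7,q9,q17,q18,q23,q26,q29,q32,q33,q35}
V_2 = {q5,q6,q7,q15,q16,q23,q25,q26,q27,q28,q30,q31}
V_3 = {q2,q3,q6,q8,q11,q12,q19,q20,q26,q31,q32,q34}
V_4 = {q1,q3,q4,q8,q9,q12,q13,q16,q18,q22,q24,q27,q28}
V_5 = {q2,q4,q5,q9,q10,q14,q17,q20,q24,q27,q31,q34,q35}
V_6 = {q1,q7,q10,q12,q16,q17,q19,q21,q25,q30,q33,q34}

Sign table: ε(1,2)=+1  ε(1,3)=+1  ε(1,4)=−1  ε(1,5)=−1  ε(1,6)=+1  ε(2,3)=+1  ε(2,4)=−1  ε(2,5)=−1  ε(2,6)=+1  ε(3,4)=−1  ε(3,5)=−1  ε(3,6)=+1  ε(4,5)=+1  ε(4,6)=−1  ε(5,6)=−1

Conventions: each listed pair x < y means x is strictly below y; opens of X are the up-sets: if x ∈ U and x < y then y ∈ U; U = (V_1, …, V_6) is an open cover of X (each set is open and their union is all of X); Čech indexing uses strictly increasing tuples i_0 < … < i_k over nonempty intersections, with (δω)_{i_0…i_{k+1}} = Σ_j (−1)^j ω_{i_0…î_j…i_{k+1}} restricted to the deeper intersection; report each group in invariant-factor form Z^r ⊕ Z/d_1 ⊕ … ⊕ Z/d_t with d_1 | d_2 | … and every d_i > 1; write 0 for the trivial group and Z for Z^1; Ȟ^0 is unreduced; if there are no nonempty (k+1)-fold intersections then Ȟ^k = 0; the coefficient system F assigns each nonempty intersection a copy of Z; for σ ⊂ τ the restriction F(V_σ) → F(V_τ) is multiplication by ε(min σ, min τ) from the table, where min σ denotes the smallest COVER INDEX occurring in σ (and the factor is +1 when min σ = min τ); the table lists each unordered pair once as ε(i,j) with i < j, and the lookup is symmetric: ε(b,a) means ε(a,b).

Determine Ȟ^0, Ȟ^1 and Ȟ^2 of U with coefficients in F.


cover nerve:
  V12={q7,q23,q26} V13={q3,q26,q32} V14={q3,q9,q18} V15={q9,q17,q35} V16={q7,q17,q33} V23={q6,q26,q31} V24={q16,q27,q28} V25={q5,q27,q31} V26={q7,q16,q25,q30} V34={q3,q8,q12} V35={q2,q20,q31,q34} V36={q12,q19,q34} V45={q4,q9,q24,q27} V46={q1,q12,q16} V56={q10,q17,q34}
  V123={q26} V126={q7} V134={q3} V145={q9} V156={q17} V235={q31} V245={q27} V246={q16} V346={q12} V356={q34}
C dims 6,15,10; δ0: rk 5, SNF 1^5; δ1: rk 10, SNF 1^9·2
Ȟ^0: (6−5)−0=1 ⇒ Z
Ȟ^1: (15−10)−5=0 ⇒ 0
Ȟ^2: (10−0)−10=0 plus torsion [2] ⇒ Z/2

Ȟ^0 ≅ Z, Ȟ^1 ≅ 0, Ȟ^2 ≅ Z/2


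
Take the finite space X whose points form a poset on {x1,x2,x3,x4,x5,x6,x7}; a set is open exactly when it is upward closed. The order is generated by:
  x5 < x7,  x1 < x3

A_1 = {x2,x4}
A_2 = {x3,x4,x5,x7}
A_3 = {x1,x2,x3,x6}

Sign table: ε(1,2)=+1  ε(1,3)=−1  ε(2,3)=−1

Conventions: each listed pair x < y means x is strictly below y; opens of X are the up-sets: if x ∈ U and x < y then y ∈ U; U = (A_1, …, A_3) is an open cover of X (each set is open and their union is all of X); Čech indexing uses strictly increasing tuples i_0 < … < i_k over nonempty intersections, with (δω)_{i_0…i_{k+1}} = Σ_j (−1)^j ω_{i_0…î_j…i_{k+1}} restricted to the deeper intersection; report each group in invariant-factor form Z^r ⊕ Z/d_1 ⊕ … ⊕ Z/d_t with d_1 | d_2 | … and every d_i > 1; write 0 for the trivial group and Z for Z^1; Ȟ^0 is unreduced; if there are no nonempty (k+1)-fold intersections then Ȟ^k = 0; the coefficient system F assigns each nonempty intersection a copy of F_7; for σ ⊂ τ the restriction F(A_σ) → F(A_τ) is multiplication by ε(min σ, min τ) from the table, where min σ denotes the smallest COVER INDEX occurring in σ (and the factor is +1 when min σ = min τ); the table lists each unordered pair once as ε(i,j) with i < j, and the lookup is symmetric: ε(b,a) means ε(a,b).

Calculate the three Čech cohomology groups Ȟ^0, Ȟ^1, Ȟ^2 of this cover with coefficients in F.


nerve of the cover:
  A12={x4} A13={x2} A23={x3}
C dims 3,3; δ0: rk_F7 2
Ȟ^0 = (3 − 2) − 0 = 1, so Ȟ^0 ≅ Z/7
Ȟ^1 = (3 − 0) − 2 = 1, so Ȟ^1 ≅ Z/7
Ȟ^2 = (0 − 0) − 0 = 0, so Ȟ^2 ≅ 0

Ȟ^0 ≅ Z/7, Ȟ^1 ≅ Z/7 and Ȟ^2 ≅ 0


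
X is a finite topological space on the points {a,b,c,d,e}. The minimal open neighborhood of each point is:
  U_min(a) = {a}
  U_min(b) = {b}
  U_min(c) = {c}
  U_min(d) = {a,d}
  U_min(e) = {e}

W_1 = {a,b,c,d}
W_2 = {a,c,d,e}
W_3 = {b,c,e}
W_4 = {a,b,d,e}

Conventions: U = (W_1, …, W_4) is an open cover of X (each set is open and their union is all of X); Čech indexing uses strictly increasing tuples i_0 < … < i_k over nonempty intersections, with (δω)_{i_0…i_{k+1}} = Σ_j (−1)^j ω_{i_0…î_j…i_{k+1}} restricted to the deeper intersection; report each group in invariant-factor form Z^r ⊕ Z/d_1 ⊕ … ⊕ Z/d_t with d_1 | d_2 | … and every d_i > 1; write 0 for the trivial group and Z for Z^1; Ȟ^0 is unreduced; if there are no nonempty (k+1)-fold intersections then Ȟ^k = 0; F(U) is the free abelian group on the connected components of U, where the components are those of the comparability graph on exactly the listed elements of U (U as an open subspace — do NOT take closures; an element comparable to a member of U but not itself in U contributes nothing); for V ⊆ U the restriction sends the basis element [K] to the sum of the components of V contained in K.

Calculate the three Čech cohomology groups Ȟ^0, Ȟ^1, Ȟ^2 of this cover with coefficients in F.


cover nerve:
  W12={a,c,d} W13={b,c} W14={a,b,d} W23={c,e} W24={a,d,e} W34={b,e}
  W123={c} W124={a,d} W134={b} W234={e}
components per intersection:
  W1: {a,d} {b} {c}
  W2: {a,d} {c} {e}
  W3: {b} {c} {e}
  W4: {a,d} {b} {e}
  W12: {a,d} {c}
  W13: {b} {c}
  W14: {a,d} {b}
  W23: {c} {e}
  W24: {a,d} {e}
  W34: {b} {e}
  W123: {c}
  W124: {a,d}
  W134: {b}
  W234: {e}
C dims 12,12,4; δ0: rk 8, SNF 1^8; δ1: rk 4, SNF 1^4
Ȟ^0: (12−8)−0=4 ⇒ Z^4
Ȟ^1: (12−4)−8=0 ⇒ 0
Ȟ^2: (4−0)−4=0 ⇒ 0

Ȟ^0 ≅ Z^4; Ȟ^1 ≅ 0; Ȟ^2 ≅ 0


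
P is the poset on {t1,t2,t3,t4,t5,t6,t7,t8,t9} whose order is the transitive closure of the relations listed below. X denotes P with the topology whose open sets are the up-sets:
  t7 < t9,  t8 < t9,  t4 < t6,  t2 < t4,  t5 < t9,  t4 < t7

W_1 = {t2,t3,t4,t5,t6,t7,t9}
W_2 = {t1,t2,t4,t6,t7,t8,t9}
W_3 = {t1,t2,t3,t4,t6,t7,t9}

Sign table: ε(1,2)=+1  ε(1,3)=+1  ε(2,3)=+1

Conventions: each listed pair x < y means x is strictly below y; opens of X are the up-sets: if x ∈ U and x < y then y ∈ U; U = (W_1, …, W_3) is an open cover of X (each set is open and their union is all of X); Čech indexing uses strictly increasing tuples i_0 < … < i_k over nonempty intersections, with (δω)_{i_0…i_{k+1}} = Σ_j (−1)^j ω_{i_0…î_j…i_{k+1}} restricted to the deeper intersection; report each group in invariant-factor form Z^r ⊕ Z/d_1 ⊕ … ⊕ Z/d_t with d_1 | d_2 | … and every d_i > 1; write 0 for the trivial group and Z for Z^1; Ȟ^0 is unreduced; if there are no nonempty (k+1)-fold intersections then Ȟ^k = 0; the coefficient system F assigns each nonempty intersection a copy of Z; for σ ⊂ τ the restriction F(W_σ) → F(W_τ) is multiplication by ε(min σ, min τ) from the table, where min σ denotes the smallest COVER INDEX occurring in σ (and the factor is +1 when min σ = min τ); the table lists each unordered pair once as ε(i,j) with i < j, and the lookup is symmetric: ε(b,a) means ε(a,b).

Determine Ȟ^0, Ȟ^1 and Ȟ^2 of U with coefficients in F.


nonempty overlaps:
  W12={t2,t4,t6,t7,t9} W13={t2,t3,t4,t6,t7,t9} W23={t1,t2,t4,t6,t7,t9}
  W123={t2,t4,t6,t7,t9}
C dims 3,3,1; δ0: rk 2, SNF 1^2; δ1: rk 1, SNF 1^1
degree 0: 3−2−0 = 1 → Ȟ^0 ≅ Z
degree 1: 3−1−2 = 0 → Ȟ^1 ≅ 0
degree 2: 1−0−1 = 0 → Ȟ^2 ≅ 0

Ȟ^0(U;F) ≅ Z, Ȟ^1(U;F) ≅ 0, Ȟ^2(U;F) ≅ 0


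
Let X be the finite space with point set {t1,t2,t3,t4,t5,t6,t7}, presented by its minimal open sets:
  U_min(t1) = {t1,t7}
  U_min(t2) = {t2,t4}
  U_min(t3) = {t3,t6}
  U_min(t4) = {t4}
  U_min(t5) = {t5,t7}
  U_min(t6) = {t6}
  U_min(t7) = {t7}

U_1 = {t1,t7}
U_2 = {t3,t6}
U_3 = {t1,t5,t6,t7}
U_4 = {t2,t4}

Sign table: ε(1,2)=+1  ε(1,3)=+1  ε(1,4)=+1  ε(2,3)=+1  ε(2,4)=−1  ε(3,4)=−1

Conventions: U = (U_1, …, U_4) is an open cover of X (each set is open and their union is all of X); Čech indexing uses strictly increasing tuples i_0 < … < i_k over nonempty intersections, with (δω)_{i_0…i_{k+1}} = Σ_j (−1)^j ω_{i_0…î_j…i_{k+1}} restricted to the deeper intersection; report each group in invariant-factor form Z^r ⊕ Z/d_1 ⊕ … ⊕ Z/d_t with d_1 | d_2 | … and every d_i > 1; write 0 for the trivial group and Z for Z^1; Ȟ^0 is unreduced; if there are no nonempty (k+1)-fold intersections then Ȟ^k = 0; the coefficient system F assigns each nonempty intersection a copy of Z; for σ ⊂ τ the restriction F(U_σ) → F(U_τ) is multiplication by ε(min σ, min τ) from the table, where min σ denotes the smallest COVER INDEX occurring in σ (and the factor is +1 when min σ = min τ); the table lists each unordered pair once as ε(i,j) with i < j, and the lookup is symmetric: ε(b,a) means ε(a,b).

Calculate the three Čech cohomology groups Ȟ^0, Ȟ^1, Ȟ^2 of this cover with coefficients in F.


Ȟ^0 = Z^2,  Ȟ^1 = 0,  Ȟ^2 = 0

nerve of the cover:
  U13={t1,t7} U23={t6}
C dims 4,2; δ0: rk 2, SNF 1^2
Ȟ^0 = (4 − 2) − 0 = 2, so Ȟ^0 ≅ Z^2
Ȟ^1 = (2 − 0) − 2 = 0, so Ȟ^1 ≅ 0
Ȟ^2 = (0 − 0) − 0 = 0, so Ȟ^2 ≅ 0


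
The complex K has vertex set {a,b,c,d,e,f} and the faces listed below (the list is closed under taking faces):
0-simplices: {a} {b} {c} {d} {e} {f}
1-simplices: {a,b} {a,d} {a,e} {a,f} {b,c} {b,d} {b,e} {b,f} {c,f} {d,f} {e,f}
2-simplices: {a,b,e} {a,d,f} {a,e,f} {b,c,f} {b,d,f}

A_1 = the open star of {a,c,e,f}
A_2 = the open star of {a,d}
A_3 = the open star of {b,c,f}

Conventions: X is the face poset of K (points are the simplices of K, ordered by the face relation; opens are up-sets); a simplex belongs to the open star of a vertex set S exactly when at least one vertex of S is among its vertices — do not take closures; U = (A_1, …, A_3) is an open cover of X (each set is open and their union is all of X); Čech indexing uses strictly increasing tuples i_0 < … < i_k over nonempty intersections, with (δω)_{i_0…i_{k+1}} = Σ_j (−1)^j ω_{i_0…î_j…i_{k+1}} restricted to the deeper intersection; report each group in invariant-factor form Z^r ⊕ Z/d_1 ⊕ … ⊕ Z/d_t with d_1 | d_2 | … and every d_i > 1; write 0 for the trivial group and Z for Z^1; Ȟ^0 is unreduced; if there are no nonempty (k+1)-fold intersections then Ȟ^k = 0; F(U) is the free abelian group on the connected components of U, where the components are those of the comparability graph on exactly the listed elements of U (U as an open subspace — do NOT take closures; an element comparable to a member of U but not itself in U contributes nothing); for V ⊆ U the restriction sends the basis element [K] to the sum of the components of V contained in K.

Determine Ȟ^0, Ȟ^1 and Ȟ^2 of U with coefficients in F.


nonempty overlaps:
  A1={{a},{c},{e},{f},{a,b},{a,d},{a,e},{a,f},{b,c},{b,e},{b,f},{c,f},{d,f},{e,f},{a,b,e},{a,d,f},{a,e,f},{b,c,f},{b,d,f}} A2={{a},{d},{a,b},{a,d},{a,e},{a,f},{b,d},{d,f},{a,b,e},{a,d,f},{a,e,f},{b,d,f}} A3={{b},{c},{f},{a,b},{a,f},{b,c},{b,d},{b,e},{b,f},{c,f},{d,f},{e,f},{a,b,e},{a,d,f},{a,e,f},{b,c,f},{b,d,f}}
  A12={{a},{a,b},{a,d},{a,e},{a,f},{d,f},{a,b,e},{a,d,f},{a,e,f},{b,d,f}} A13={{c},{f},{a,b},{a,f},{b,c},{b,e},{b,f},{c,f},{d,f},{e,f},{a,b,e},{a,d,f},{a,e,f},{b,c,f},{b,d,f}} A23={{a,b},{a,f},{b,d},{d,f},{a,b,e},{a,d,f},{a,e,f},{b,d,f}}
  A123={{a,b},{a,f},{d,f},{a,b,e},{a,d,f},{a,e,f},{b,d,f}}
components per intersection:
  A1: {{a},{c},{e},{f},{a,b},{a,d},{a,e},{a,f},{b,c},{b,e},{b,f},{c,f},{d,f},{e,f},{a,b,e},{a,d,f},{a,e,f},{b,c,f},{b,d,f}}
  A2: {{a},{d},{a,b},{a,d},{a,e},{a,f},{b,d},{d,f},{a,b,e},{a,d,f},{a,e,f},{b,d,f}}
  A3: {{b},{c},{f},{a,b},{a,f},{b,c},{b,d},{b,e},{b,f},{c,f},{d,f},{e,f},{a,b,e},{a,d,f},{a,e,f},{b,c,f},{b,d,f}}
  A12: {{a},{a,b},{a,d},{a,e},{a,f},{d,f},{a,b,e},{a,d,f},{a,e,f},{b,d,f}}
  A13: {{c},{f},{a,f},{b,c},{b,f},{c,f},{d,f},{e,f},{a,d,f},{a,e,f},{b,c,f},{b,d,f}} {{a,b},{b,e},{a,b,e}}
  A23: {{a,b},{a,b,e}} {{a,f},{b,d},{d,f},{a,d,f},{a,e,f},{b,d,f}}
  A123: {{a,b},{a,b,e}} {{a,f},{d,f},{a,d,f},{a,e,f},{b,d,f}}
C dims 3,5,2; δ0: rk 2, SNF 1^2; δ1: rk 2, SNF 1^2
degree 0: 3−2−0 = 1 → Ȟ^0 ≅ Z
degree 1: 5−2−2 = 1 → Ȟ^1 ≅ Z
degree 2: 2−0−2 = 0 → Ȟ^2 ≅ 0

Ȟ^0 = Z,  Ȟ^1 = Z,  Ȟ^2 = 0


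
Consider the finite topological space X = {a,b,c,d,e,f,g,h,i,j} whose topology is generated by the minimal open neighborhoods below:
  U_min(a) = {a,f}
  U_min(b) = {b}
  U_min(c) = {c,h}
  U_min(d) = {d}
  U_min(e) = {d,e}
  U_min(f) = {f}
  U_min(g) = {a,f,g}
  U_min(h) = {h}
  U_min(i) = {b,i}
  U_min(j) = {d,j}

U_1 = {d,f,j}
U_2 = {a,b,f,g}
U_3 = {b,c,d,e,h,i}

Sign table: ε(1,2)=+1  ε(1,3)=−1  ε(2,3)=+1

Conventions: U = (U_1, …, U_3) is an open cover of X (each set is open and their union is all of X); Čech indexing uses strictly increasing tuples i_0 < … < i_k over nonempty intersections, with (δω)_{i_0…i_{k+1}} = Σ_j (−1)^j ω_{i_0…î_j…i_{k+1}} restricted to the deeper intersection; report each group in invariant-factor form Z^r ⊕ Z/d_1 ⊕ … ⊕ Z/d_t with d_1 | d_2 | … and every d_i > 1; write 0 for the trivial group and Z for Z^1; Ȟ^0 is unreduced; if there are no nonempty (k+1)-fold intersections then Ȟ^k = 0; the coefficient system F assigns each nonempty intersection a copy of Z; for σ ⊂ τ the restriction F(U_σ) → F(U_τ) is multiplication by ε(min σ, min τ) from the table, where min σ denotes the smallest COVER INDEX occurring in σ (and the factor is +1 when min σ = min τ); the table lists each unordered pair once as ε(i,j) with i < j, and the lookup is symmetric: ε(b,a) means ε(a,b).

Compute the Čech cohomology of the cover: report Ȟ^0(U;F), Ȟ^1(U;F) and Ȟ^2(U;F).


intersection data:
  U12={f} U13={d} U23={b}
C dims 3,3; δ0: rk 3, SNF 1^2·2
Ȟ^0 = (3 − 3) − 0 = 0, so Ȟ^0 ≅ 0
Ȟ^1 = (3 − 0) − 3 = 0 plus torsion [2], so Ȟ^1 ≅ Z/2
Ȟ^2 = (0 − 0) − 0 = 0, so Ȟ^2 ≅ 0

Ȟ^0 = 0; Ȟ^1 = Z/2; Ȟ^2 = 0


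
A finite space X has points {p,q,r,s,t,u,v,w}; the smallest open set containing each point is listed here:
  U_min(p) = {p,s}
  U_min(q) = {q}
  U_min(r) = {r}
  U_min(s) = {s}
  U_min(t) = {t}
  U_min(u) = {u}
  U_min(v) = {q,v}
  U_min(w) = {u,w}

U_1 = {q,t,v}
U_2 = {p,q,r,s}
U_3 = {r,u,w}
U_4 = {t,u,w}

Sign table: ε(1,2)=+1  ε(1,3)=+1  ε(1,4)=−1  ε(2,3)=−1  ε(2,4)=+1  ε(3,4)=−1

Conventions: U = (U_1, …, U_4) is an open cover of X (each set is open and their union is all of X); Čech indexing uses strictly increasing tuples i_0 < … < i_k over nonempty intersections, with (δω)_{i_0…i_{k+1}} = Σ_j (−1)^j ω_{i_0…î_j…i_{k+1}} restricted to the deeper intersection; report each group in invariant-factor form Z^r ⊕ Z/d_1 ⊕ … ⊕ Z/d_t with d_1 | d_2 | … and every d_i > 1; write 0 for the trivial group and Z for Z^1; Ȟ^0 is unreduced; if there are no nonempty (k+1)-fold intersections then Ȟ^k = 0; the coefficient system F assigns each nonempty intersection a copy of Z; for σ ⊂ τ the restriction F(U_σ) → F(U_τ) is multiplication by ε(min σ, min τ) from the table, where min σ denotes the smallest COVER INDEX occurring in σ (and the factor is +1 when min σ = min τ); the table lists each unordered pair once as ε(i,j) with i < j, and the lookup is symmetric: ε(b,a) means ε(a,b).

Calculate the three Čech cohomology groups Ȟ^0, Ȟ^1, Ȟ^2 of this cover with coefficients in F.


nonempty intersections:
  U12={q} U14={t} U23={r} U34={u,w}
C dims 4,4; δ0: rk 4, SNF 1^3·2
Ȟ^0: (4−4)−0=0 ⇒ 0
Ȟ^1: (4−0)−4=0 plus torsion [2] ⇒ Z/2
Ȟ^2: (0−0)−0=0 ⇒ 0

Ȟ^0(U;F) ≅ 0,  Ȟ^1(U;F) ≅ Z/2,  Ȟ^2(U;F) ≅ 0


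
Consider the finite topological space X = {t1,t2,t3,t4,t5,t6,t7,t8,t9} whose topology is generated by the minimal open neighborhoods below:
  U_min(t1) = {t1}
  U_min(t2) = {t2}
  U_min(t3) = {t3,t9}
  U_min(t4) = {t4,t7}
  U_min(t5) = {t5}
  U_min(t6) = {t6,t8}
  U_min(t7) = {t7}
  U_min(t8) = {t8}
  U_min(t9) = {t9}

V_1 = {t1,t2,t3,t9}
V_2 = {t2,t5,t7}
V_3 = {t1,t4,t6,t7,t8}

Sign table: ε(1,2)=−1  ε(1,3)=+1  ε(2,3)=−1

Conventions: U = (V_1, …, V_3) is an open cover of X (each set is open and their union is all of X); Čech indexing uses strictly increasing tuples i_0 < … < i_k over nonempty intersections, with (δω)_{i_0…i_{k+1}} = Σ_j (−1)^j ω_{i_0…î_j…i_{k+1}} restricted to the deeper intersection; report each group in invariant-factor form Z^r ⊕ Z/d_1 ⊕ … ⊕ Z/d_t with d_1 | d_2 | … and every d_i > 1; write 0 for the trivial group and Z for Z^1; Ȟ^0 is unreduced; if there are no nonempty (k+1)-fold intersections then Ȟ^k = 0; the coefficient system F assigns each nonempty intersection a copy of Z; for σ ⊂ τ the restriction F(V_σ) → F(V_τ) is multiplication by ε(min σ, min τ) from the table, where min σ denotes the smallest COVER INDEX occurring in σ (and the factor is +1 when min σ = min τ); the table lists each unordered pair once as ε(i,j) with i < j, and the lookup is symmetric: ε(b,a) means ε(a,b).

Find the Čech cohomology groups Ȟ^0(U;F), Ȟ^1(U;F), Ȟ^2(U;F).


Ȟ^0(U;F) ≅ Z; Ȟ^1(U;F) ≅ Z; Ȟ^2(U;F) ≅ 0

nonempty intersections:
  V12={t2} V13={t1} V23={t7}
C dims 3,3; δ0: rk 2, SNF 1^2
Ȟ^0: (3−2)−0=1 ⇒ Z
Ȟ^1: (3−0)−2=1 ⇒ Z
Ȟ^2: (0−0)−0=0 ⇒ 0


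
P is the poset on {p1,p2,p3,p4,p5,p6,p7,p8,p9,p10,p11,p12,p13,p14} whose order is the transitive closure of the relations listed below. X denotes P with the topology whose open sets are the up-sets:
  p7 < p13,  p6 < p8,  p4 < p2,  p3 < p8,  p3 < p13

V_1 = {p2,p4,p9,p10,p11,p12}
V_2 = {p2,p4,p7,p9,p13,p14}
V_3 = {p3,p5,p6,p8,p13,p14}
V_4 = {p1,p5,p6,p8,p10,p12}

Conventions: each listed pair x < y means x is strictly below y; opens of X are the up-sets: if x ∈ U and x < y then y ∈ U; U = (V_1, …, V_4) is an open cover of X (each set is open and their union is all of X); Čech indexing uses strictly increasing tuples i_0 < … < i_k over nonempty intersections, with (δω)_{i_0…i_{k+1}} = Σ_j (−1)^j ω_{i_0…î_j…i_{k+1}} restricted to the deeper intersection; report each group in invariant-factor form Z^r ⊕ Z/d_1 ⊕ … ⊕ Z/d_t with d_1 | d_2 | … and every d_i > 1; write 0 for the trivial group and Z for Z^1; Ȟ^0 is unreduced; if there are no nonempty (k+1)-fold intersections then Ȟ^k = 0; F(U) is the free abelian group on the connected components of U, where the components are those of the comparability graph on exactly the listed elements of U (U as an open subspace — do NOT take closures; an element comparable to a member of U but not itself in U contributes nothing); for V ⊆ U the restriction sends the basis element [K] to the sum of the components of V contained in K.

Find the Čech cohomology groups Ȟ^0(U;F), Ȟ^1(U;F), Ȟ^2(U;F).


nerve of the cover:
  V12={p2,p4,p9} V14={p10,p12} V23={p13,p14} V34={p5,p6,p8}
components per intersection:
  V1: {p2,p4} {p9} {p10} {p11} {p12}
  V2: {p2,p4} {p7,p13} {p9} {p14}
  V3: {p3,p6,p8,p13} {p5} {p14}
  V4: {p1} {p5} {p6,p8} {p10} {p12}
  V12: {p2,p4} {p9}
  V14: {p10} {p12}
  V23: {p13} {p14}
  V34: {p5} {p6,p8}
C dims 17,8; δ0: rk 8, SNF 1^8
Ȟ^0 = (17 − 8) − 0 = 9, so Ȟ^0 ≅ Z^9
Ȟ^1 = (8 − 0) − 8 = 0, so Ȟ^1 ≅ 0
Ȟ^2 = (0 − 0) − 0 = 0, so Ȟ^2 ≅ 0

Ȟ^0(U;F) ≅ Z^9,  Ȟ^1(U;F) ≅ 0,  Ȟ^2(U;F) ≅ 0


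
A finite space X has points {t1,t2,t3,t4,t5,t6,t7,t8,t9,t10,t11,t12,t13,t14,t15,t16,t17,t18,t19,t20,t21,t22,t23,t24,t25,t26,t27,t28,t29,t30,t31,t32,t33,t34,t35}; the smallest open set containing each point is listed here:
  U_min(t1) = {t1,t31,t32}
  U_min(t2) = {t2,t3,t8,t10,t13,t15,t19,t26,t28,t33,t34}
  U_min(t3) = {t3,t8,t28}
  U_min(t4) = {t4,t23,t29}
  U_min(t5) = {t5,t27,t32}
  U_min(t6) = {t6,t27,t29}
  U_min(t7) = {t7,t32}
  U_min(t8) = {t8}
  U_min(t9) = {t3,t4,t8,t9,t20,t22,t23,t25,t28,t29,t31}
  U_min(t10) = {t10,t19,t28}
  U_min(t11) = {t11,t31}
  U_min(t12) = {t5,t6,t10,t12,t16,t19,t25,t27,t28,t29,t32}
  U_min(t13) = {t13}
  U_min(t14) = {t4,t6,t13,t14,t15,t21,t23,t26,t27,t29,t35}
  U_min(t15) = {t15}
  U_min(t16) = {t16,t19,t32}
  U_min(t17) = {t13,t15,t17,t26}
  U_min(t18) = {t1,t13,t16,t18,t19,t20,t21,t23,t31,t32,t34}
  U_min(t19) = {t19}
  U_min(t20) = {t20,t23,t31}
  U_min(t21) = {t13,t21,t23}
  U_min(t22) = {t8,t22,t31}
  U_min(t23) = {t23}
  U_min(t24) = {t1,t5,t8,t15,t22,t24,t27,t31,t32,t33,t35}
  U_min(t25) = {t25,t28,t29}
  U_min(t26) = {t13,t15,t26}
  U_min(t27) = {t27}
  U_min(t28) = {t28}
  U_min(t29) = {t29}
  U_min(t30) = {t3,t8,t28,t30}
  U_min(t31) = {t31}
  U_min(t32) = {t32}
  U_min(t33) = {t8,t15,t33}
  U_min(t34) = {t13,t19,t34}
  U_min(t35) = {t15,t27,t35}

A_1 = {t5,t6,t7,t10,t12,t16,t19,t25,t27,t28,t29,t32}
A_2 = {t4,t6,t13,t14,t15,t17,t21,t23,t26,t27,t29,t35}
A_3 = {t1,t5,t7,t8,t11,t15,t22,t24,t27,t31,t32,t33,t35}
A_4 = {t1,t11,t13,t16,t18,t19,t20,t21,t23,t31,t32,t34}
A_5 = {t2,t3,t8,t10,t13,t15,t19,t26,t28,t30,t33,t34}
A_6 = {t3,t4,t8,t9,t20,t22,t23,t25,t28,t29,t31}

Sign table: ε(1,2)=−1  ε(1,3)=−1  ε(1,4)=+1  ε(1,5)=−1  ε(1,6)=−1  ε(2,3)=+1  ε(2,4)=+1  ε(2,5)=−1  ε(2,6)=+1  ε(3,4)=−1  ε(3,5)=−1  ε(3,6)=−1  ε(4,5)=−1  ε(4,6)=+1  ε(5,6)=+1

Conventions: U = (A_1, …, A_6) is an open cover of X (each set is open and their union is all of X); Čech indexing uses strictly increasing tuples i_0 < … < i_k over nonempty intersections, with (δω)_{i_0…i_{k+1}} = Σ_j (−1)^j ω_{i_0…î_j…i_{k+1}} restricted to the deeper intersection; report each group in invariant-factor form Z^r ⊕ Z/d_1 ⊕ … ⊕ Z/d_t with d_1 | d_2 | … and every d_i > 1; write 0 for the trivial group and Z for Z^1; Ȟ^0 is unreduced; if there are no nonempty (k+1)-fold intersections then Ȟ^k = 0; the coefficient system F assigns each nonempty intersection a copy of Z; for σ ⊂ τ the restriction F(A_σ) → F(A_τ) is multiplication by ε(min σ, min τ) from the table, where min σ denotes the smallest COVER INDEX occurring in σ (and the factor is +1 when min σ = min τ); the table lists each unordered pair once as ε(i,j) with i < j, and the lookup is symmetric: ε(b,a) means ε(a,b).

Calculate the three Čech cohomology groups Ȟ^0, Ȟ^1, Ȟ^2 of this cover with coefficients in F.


nerve of the cover:
  A12={t6,t27,t29} A13={t5,t7,t27,t32} A14={t16,t19,t32} A15={t10,t19,t28} A16={t25,t28,t29} A23={t15,t27,t35} A24={t13,t21,t23} A25={t13,t15,t26} A26={t4,t23,t29} A34={t1,t11,t31,t32} A35={t8,t15,t33} A36={t8,t22,t31} A45={t13,t19,t34} A46={t20,t23,t31} A56={t3,t8,t28}
  A123={t27} A126={t29} A134={t32} A145={t19} A156={t28} A235={t15} A245={t13} A246={t23} A346={t31} A356={t8}
C dims 6,15,10; δ0: rk 6, SNF 1^5·2; δ1: rk 9, SNF 1^9
Ȟ^0 = (6 − 6) − 0 = 0, so Ȟ^0 ≅ 0
Ȟ^1 = (15 − 9) − 6 = 0 plus torsion [2], so Ȟ^1 ≅ Z/2
Ȟ^2 = (10 − 0) − 9 = 1, so Ȟ^2 ≅ Z

Ȟ^0 = 0, Ȟ^1 = Z/2, Ȟ^2 = Z
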